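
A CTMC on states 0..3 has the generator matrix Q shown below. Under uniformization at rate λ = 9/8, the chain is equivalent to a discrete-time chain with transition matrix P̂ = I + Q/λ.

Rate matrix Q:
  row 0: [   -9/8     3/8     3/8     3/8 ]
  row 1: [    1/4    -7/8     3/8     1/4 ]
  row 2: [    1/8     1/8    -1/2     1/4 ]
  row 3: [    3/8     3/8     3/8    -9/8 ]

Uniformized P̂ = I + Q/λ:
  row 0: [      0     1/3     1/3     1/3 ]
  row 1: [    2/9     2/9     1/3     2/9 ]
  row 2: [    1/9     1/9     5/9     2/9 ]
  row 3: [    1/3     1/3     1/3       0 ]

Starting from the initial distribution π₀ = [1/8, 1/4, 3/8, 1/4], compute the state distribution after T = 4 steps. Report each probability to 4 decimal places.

π = [0.1601, 0.2144, 0.4284, 0.1971]

t=0: π = [0.1250, 0.2500, 0.3750, 0.2500]
t=1: π = [0.1806, 0.2222, 0.4167, 0.1806]
t=2: π = [0.1559, 0.2160, 0.4259, 0.2022]
t=3: π = [0.1627, 0.2147, 0.4280, 0.1946]
t=4: π = [0.1601, 0.2144, 0.4284, 0.1971]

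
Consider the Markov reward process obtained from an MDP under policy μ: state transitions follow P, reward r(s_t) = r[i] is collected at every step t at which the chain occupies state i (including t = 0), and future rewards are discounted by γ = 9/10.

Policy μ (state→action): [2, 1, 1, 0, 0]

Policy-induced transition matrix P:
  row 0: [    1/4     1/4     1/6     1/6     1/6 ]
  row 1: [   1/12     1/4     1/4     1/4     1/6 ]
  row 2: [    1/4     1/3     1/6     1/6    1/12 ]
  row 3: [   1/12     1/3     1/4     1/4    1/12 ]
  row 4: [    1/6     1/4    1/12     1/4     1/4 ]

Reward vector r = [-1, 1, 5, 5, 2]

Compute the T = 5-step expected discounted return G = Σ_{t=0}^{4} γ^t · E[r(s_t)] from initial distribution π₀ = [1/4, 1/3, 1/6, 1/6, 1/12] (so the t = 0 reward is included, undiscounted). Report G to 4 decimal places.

t=0: π = [0.2500, 0.3333, 0.1667, 0.1667, 0.0833], E[r] = 1.9167, γ^t·E[r] = 1.916667, running G = 1.916667
t=1: π = [0.1597, 0.2778, 0.2014, 0.2153, 0.1458], E[r] = 2.4931, γ^t·E[r] = 2.243750, running G = 4.160417
t=2: π = [0.1557, 0.2847, 0.1956, 0.2199, 0.1441], E[r] = 2.4948, γ^t·E[r] = 2.020781, running G = 6.181198
t=3: π = [0.1539, 0.2846, 0.1967, 0.2207, 0.1440], E[r] = 2.5060, γ^t·E[r] = 1.826895, running G = 8.008092
t=4: π = [0.1538, 0.2848, 0.1968, 0.2208, 0.1439], E[r] = 2.5066, γ^t·E[r] = 1.644566, running G = 9.652659

G = 9.6527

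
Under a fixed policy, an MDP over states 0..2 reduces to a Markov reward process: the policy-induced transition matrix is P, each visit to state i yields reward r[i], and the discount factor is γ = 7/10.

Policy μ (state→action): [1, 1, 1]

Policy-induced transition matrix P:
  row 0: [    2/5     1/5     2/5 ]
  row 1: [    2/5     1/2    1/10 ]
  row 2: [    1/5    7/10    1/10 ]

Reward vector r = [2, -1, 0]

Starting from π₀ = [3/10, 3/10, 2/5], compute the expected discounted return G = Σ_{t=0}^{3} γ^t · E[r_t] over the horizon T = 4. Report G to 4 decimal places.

t=0: π = [0.3000, 0.3000, 0.4000], E[r] = 0.3000, γ^t·E[r] = 0.300000, running G = 0.300000
t=1: π = [0.3200, 0.4900, 0.1900], E[r] = 0.1500, γ^t·E[r] = 0.105000, running G = 0.405000
t=2: π = [0.3620, 0.4420, 0.1960], E[r] = 0.2820, γ^t·E[r] = 0.138180, running G = 0.543180
t=3: π = [0.3608, 0.4306, 0.2086], E[r] = 0.2910, γ^t·E[r] = 0.099813, running G = 0.642993

G = 0.6430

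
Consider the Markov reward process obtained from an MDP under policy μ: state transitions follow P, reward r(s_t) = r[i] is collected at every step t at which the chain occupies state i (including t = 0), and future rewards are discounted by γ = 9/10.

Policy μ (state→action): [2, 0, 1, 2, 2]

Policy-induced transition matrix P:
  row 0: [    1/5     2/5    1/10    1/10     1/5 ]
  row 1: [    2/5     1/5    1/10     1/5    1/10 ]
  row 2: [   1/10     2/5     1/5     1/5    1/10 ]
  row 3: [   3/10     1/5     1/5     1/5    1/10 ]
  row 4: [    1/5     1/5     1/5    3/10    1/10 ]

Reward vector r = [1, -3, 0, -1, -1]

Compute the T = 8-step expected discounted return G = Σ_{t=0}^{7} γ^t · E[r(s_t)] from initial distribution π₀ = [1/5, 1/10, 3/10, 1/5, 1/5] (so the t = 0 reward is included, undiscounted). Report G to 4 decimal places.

G = -4.7967

t=0: π = [0.2000, 0.1000, 0.3000, 0.2000, 0.2000], E[r] = -0.5000, γ^t·E[r] = -0.500000, running G = -0.500000
t=1: π = [0.2100, 0.3000, 0.1700, 0.2000, 0.1200], E[r] = -1.0100, γ^t·E[r] = -0.909000, running G = -1.409000
t=2: π = [0.2630, 0.2760, 0.1490, 0.1910, 0.1210], E[r] = -0.8770, γ^t·E[r] = -0.710370, running G = -2.119370
t=3: π = [0.2594, 0.2824, 0.1461, 0.1858, 0.1263], E[r] = -0.8999, γ^t·E[r] = -0.656027, running G = -2.775397
t=4: π = [0.2605, 0.2811, 0.1458, 0.1867, 0.1259], E[r] = -0.8955, γ^t·E[r] = -0.587524, running G = -3.362922
t=5: π = [0.2603, 0.2813, 0.1458, 0.1865, 0.1260], E[r] = -0.8960, γ^t·E[r] = -0.529108, running G = -3.892030
t=6: π = [0.2603, 0.2812, 0.1458, 0.1866, 0.1260], E[r] = -0.8960, γ^t·E[r] = -0.476158, running G = -4.368187
t=7: π = [0.2603, 0.2812, 0.1458, 0.1866, 0.1260], E[r] = -0.8960, γ^t·E[r] = -0.428546, running G = -4.796733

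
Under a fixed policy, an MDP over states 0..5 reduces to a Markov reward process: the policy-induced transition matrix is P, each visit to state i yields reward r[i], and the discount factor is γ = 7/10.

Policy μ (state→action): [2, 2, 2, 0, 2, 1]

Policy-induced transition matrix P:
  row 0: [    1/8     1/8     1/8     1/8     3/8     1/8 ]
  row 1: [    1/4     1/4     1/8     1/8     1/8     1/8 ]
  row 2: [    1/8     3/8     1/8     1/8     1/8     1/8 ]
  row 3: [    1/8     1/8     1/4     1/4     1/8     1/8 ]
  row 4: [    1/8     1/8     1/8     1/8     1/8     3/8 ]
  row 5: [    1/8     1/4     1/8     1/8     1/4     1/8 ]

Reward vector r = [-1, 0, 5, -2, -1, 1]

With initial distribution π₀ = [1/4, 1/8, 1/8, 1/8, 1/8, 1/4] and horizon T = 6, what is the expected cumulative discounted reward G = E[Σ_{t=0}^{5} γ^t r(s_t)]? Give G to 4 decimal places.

t=0: π = [0.2500, 0.1250, 0.1250, 0.1250, 0.1250, 0.2500], E[r] = 0.2500, γ^t·E[r] = 0.250000, running G = 0.250000
t=1: π = [0.1406, 0.2031, 0.1406, 0.1406, 0.2188, 0.1563], E[r] = 0.2188, γ^t·E[r] = 0.153125, running G = 0.403125
t=2: π = [0.1504, 0.2051, 0.1426, 0.1426, 0.1797, 0.1797], E[r] = 0.2773, γ^t·E[r] = 0.135898, running G = 0.539023
t=3: π = [0.1506, 0.2087, 0.1428, 0.1428, 0.1851, 0.1699], E[r] = 0.2627, γ^t·E[r] = 0.090104, running G = 0.629128
t=4: π = [0.1511, 0.2080, 0.1429, 0.1429, 0.1839, 0.1713], E[r] = 0.2648, γ^t·E[r] = 0.063586, running G = 0.692714
t=5: π = [0.1510, 0.2081, 0.1429, 0.1429, 0.1842, 0.1710], E[r] = 0.2644, γ^t·E[r] = 0.044431, running G = 0.737145

G = 0.7371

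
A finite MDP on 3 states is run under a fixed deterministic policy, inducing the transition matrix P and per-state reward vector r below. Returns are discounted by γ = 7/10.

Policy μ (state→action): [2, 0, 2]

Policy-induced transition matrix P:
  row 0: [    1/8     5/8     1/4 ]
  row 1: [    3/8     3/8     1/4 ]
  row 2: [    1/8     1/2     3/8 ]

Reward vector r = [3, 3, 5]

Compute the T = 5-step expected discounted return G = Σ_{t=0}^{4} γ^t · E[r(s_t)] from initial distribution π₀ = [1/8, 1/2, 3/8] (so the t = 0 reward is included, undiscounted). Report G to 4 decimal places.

G = 10.0996

t=0: π = [0.1250, 0.5000, 0.3750], E[r] = 3.7500, γ^t·E[r] = 3.750000, running G = 3.750000
t=1: π = [0.2500, 0.4531, 0.2969], E[r] = 3.5938, γ^t·E[r] = 2.515625, running G = 6.265625
t=2: π = [0.2383, 0.4746, 0.2871], E[r] = 3.5742, γ^t·E[r] = 1.751367, running G = 8.016992
t=3: π = [0.2437, 0.4705, 0.2859], E[r] = 3.5718, γ^t·E[r] = 1.225120, running G = 9.242112
t=4: π = [0.2426, 0.4716, 0.2857], E[r] = 3.5715, γ^t·E[r] = 0.857510, running G = 10.099622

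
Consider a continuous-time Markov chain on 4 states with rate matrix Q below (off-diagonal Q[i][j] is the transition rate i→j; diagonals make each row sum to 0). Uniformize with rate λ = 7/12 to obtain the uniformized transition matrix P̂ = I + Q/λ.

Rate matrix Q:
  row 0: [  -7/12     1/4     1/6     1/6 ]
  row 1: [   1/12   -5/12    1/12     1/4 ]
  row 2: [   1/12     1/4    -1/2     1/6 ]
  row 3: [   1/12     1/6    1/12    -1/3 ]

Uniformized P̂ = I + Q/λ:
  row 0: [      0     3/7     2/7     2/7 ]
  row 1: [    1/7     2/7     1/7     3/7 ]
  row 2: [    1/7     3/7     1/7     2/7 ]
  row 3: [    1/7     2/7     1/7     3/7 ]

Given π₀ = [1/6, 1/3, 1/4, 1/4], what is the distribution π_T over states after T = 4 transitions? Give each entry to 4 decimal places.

t=0: π = [0.1667, 0.3333, 0.2500, 0.2500]
t=1: π = [0.1190, 0.3452, 0.1667, 0.3690]
t=2: π = [0.1259, 0.3265, 0.1599, 0.3878]
t=3: π = [0.1249, 0.3265, 0.1608, 0.3878]
t=4: π = [0.1250, 0.3265, 0.1607, 0.3878]

π = [0.1250, 0.3265, 0.1607, 0.3878]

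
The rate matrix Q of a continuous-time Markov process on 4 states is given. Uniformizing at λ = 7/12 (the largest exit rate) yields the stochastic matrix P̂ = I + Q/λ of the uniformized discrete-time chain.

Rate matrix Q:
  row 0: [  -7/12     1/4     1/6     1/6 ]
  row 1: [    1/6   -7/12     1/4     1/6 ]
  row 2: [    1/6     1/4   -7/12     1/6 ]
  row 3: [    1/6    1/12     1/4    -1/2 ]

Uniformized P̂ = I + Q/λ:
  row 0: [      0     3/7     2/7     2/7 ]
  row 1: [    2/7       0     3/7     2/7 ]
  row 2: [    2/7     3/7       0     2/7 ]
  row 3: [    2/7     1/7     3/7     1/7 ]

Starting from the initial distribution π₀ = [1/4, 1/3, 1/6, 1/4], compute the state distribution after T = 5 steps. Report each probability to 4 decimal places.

t=0: π = [0.2500, 0.3333, 0.1667, 0.2500]
t=1: π = [0.2143, 0.2143, 0.3214, 0.2500]
t=2: π = [0.2245, 0.2653, 0.2602, 0.2500]
t=3: π = [0.2216, 0.2434, 0.2850, 0.2500]
t=4: π = [0.2224, 0.2528, 0.2748, 0.2500]
t=5: π = [0.2222, 0.2488, 0.2790, 0.2500]

π = [0.2222, 0.2488, 0.2790, 0.2500]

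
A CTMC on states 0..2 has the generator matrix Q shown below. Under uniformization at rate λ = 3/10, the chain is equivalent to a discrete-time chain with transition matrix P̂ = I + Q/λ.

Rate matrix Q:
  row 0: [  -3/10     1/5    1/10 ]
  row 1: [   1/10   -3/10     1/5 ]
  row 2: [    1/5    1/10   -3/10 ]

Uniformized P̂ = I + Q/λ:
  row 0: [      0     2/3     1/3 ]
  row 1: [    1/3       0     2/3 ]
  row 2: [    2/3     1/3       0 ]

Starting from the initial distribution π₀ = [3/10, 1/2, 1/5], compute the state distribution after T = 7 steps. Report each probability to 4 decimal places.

π = [0.3346, 0.3358, 0.3296]

t=0: π = [0.3000, 0.5000, 0.2000]
t=1: π = [0.3000, 0.2667, 0.4333]
t=2: π = [0.3778, 0.3444, 0.2778]
t=3: π = [0.3000, 0.3444, 0.3556]
t=4: π = [0.3519, 0.3185, 0.3296]
t=5: π = [0.3259, 0.3444, 0.3296]
t=6: π = [0.3346, 0.3272, 0.3383]
t=7: π = [0.3346, 0.3358, 0.3296]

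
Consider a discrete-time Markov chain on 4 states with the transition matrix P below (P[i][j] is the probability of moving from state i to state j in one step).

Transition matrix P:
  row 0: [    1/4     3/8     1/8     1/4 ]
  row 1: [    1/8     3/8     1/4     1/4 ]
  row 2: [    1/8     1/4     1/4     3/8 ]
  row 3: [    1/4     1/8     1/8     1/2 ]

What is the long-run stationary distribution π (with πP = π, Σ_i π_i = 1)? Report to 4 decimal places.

Balance equations π_j = Σ_i π_i·P[i][j]:
  π_0 = 1/4·π_0 + 1/8·π_1 + 1/8·π_2 + 1/4·π_3
  π_1 = 3/8·π_0 + 3/8·π_1 + 1/4·π_2 + 1/8·π_3
  π_2 = 1/8·π_0 + 1/4·π_1 + 1/4·π_2 + 1/8·π_3
  normalize: π_0 + π_1 + π_2 + π_3 = 1
Solving the linear system gives exactly π = [67/344, 45/172, 31/172, 125/344].

π = [0.1948, 0.2616, 0.1802, 0.3634]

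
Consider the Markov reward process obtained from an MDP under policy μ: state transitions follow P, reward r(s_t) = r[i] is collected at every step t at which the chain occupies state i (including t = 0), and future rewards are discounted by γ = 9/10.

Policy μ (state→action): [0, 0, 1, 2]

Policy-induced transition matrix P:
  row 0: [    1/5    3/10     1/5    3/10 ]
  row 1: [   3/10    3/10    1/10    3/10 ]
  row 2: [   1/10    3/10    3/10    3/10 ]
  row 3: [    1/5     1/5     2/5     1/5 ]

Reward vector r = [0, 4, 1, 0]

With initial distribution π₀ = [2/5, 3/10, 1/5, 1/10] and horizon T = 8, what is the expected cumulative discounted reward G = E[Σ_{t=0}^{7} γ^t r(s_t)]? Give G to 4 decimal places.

G = 7.7243

t=0: π = [0.4000, 0.3000, 0.2000, 0.1000], E[r] = 1.4000, γ^t·E[r] = 1.400000, running G = 1.400000
t=1: π = [0.2100, 0.2900, 0.2100, 0.2900], E[r] = 1.3700, γ^t·E[r] = 1.233000, running G = 2.633000
t=2: π = [0.2080, 0.2710, 0.2500, 0.2710], E[r] = 1.3340, γ^t·E[r] = 1.080540, running G = 3.713540
t=3: π = [0.2021, 0.2729, 0.2521, 0.2729], E[r] = 1.3437, γ^t·E[r] = 0.979557, running G = 4.693097
t=4: π = [0.2021, 0.2727, 0.2525, 0.2727], E[r] = 1.3433, γ^t·E[r] = 0.881365, running G = 5.574463
t=5: π = [0.2020, 0.2727, 0.2525, 0.2727], E[r] = 1.3434, γ^t·E[r] = 0.793286, running G = 6.367749
t=6: π = [0.2020, 0.2727, 0.2525, 0.2727], E[r] = 1.3434, γ^t·E[r] = 0.713956, running G = 7.081704
t=7: π = [0.2020, 0.2727, 0.2525, 0.2727], E[r] = 1.3434, γ^t·E[r] = 0.642560, running G = 7.724265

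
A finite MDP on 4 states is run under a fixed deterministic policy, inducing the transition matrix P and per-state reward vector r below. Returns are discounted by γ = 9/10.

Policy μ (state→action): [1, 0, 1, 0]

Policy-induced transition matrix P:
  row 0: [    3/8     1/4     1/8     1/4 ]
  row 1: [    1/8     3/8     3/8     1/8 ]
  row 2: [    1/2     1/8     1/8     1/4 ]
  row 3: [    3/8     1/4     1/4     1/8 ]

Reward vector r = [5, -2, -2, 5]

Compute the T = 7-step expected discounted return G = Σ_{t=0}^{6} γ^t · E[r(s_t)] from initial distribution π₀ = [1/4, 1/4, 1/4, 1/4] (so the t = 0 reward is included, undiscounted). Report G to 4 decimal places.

G = 8.7776

t=0: π = [0.2500, 0.2500, 0.2500, 0.2500], E[r] = 1.5000, γ^t·E[r] = 1.500000, running G = 1.500000
t=1: π = [0.3438, 0.2500, 0.2188, 0.1875], E[r] = 1.7188, γ^t·E[r] = 1.546875, running G = 3.046875
t=2: π = [0.3398, 0.2539, 0.2109, 0.1953], E[r] = 1.7461, γ^t·E[r] = 1.414336, running G = 4.461211
t=3: π = [0.3379, 0.2554, 0.2129, 0.1938], E[r] = 1.7222, γ^t·E[r] = 1.255460, running G = 5.716671
t=4: π = [0.3378, 0.2553, 0.2131, 0.1938], E[r] = 1.7213, γ^t·E[r] = 1.129354, running G = 6.846025
t=5: π = [0.3378, 0.2553, 0.2131, 0.1939], E[r] = 1.7216, γ^t·E[r] = 1.016608, running G = 7.862633
t=6: π = [0.3378, 0.2553, 0.2131, 0.1939], E[r] = 1.7217, γ^t·E[r] = 0.914979, running G = 8.777612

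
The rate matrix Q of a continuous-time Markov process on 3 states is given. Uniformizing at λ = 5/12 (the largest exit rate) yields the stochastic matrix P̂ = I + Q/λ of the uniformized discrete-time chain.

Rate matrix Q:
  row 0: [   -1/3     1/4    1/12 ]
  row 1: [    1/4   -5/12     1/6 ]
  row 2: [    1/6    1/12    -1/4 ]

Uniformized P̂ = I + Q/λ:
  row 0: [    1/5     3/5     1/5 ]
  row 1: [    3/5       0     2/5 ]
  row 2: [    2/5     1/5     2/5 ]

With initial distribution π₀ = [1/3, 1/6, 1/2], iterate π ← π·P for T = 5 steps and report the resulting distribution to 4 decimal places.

π = [0.3818, 0.2949, 0.3233]

t=0: π = [0.3333, 0.1667, 0.5000]
t=1: π = [0.3667, 0.3000, 0.3333]
t=2: π = [0.3867, 0.2867, 0.3267]
t=3: π = [0.3800, 0.2973, 0.3227]
t=4: π = [0.3835, 0.2925, 0.3240]
t=5: π = [0.3818, 0.2949, 0.3233]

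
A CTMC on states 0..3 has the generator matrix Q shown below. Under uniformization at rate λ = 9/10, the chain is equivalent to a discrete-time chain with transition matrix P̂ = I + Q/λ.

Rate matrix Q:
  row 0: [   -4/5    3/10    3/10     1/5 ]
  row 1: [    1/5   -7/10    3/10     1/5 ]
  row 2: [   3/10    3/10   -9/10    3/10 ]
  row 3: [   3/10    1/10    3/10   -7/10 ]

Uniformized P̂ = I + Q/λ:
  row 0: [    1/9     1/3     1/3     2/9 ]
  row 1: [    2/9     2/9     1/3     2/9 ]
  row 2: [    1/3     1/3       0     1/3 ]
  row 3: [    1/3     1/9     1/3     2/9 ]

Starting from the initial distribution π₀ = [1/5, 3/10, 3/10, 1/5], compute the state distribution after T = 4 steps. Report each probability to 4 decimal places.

t=0: π = [0.2000, 0.3000, 0.3000, 0.2000]
t=1: π = [0.2556, 0.2556, 0.2333, 0.2556]
t=2: π = [0.2481, 0.2481, 0.2556, 0.2481]
t=3: π = [0.2506, 0.2506, 0.2481, 0.2506]
t=4: π = [0.2498, 0.2498, 0.2506, 0.2498]

π = [0.2498, 0.2498, 0.2506, 0.2498]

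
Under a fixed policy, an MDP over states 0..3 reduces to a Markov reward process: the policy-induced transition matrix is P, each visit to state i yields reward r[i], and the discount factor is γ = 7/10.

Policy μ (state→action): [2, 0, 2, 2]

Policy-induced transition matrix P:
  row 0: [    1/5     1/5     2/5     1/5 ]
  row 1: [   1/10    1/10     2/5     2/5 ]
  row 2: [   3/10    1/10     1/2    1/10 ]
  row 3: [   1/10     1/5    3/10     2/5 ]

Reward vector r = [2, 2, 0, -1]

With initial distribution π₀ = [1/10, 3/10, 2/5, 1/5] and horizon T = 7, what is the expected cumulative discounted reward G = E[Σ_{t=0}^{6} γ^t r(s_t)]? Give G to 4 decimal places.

t=0: π = [0.1000, 0.3000, 0.4000, 0.2000], E[r] = 0.6000, γ^t·E[r] = 0.600000, running G = 0.600000
t=1: π = [0.1900, 0.1300, 0.4200, 0.2600], E[r] = 0.3800, γ^t·E[r] = 0.266000, running G = 0.866000
t=2: π = [0.2030, 0.1450, 0.4160, 0.2360], E[r] = 0.4600, γ^t·E[r] = 0.225400, running G = 1.091400
t=3: π = [0.2035, 0.1439, 0.4180, 0.2346], E[r] = 0.4602, γ^t·E[r] = 0.157849, running G = 1.249249
t=4: π = [0.2040, 0.1438, 0.4183, 0.2339], E[r] = 0.4616, γ^t·E[r] = 0.110835, running G = 1.360084
t=5: π = [0.2041, 0.1438, 0.4184, 0.2337], E[r] = 0.4620, γ^t·E[r] = 0.077646, running G = 1.437730
t=6: π = [0.2041, 0.1438, 0.4185, 0.2337], E[r] = 0.4621, γ^t·E[r] = 0.054364, running G = 1.492094

G = 1.4921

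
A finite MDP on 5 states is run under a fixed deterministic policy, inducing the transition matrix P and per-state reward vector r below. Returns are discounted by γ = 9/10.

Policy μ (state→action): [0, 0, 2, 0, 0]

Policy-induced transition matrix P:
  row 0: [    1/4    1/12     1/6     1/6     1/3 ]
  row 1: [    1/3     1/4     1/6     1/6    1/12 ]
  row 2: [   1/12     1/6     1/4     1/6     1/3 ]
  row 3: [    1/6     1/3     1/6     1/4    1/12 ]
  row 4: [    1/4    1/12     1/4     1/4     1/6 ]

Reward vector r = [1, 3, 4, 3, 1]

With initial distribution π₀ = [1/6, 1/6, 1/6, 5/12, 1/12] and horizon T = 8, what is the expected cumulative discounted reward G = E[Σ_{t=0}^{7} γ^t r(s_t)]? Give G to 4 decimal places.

G = 13.8253

t=0: π = [0.1667, 0.1667, 0.1667, 0.4167, 0.0833], E[r] = 2.6667, γ^t·E[r] = 2.666667, running G = 2.666667
t=1: π = [0.2014, 0.2292, 0.1875, 0.2083, 0.1736], E[r] = 2.4375, γ^t·E[r] = 2.193750, running G = 4.860417
t=2: π = [0.2205, 0.1892, 0.1968, 0.1985, 0.1950], E[r] = 2.3657, γ^t·E[r] = 1.916250, running G = 6.776667
t=3: π = [0.2164, 0.1809, 0.1993, 0.1995, 0.2039], E[r] = 2.3587, γ^t·E[r] = 1.719457, running G = 8.496124
t=4: π = [0.2152, 0.1800, 0.2003, 0.2003, 0.2043], E[r] = 2.3613, γ^t·E[r] = 1.549233, running G = 10.045357
t=5: π = [0.2149, 0.1801, 0.2004, 0.2004, 0.2042], E[r] = 2.3621, γ^t·E[r] = 1.394773, running G = 11.440129
t=6: π = [0.2149, 0.1801, 0.2004, 0.2004, 0.2042], E[r] = 2.3622, γ^t·E[r] = 1.255370, running G = 12.695500
t=7: π = [0.2149, 0.1802, 0.2004, 0.2004, 0.2042], E[r] = 2.3622, γ^t·E[r] = 1.129835, running G = 13.825335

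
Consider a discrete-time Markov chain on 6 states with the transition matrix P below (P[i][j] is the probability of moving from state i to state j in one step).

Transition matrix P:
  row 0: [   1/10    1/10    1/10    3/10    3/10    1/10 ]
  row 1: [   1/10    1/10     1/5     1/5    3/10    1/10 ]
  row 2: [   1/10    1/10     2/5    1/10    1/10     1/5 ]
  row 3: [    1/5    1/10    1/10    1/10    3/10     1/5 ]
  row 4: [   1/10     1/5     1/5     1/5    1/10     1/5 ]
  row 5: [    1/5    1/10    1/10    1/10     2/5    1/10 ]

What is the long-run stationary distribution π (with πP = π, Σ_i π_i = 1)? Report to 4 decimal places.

π = [0.1320, 0.1231, 0.1934, 0.1618, 0.2310, 0.1586]

Balance equations π_j = Σ_i π_i·P[i][j]:
  π_0 = 1/10·π_0 + 1/10·π_1 + 1/10·π_2 + 1/5·π_3 + 1/10·π_4 + 1/5·π_5
  π_1 = 1/10·π_0 + 1/10·π_1 + 1/10·π_2 + 1/10·π_3 + 1/5·π_4 + 1/10·π_5
  π_2 = 1/10·π_0 + 1/5·π_1 + 2/5·π_2 + 1/10·π_3 + 1/5·π_4 + 1/10·π_5
  π_3 = 3/10·π_0 + 1/5·π_1 + 1/10·π_2 + 1/10·π_3 + 1/5·π_4 + 1/10·π_5
  π_4 = 3/10·π_0 + 3/10·π_1 + 1/10·π_2 + 3/10·π_3 + 1/10·π_4 + 2/5·π_5
  normalize: π_0 + π_1 + π_2 + π_3 + π_4 + π_5 = 1
Solving the linear system gives exactly π = [13771/104291, 12838/104291, 1834/9481, 16876/104291, 24089/104291, 16543/104291].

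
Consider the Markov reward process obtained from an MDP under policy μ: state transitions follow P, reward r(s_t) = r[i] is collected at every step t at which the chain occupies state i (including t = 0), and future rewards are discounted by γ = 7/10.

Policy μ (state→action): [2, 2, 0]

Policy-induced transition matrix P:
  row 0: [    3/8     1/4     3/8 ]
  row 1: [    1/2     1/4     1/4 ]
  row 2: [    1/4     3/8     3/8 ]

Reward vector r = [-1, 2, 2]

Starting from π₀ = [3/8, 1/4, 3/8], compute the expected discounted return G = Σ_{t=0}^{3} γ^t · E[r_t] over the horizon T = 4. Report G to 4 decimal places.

t=0: π = [0.3750, 0.2500, 0.3750], E[r] = 0.8750, γ^t·E[r] = 0.875000, running G = 0.875000
t=1: π = [0.3594, 0.2969, 0.3438], E[r] = 0.9219, γ^t·E[r] = 0.645313, running G = 1.520313
t=2: π = [0.3691, 0.2930, 0.3379], E[r] = 0.8926, γ^t·E[r] = 0.437363, running G = 1.957676
t=3: π = [0.3694, 0.2922, 0.3384], E[r] = 0.8918, γ^t·E[r] = 0.305903, running G = 2.263579

G = 2.2636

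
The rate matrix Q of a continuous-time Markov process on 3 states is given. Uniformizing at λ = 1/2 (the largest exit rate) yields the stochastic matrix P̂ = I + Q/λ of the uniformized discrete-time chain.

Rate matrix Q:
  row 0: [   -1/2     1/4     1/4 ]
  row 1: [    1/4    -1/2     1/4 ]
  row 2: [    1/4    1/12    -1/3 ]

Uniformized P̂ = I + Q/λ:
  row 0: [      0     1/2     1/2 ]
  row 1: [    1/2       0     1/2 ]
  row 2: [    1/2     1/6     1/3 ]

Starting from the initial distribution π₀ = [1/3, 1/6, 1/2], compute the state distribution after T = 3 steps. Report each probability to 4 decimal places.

t=0: π = [0.3333, 0.1667, 0.5000]
t=1: π = [0.3333, 0.2500, 0.4167]
t=2: π = [0.3333, 0.2361, 0.4306]
t=3: π = [0.3333, 0.2384, 0.4282]

π = [0.3333, 0.2384, 0.4282]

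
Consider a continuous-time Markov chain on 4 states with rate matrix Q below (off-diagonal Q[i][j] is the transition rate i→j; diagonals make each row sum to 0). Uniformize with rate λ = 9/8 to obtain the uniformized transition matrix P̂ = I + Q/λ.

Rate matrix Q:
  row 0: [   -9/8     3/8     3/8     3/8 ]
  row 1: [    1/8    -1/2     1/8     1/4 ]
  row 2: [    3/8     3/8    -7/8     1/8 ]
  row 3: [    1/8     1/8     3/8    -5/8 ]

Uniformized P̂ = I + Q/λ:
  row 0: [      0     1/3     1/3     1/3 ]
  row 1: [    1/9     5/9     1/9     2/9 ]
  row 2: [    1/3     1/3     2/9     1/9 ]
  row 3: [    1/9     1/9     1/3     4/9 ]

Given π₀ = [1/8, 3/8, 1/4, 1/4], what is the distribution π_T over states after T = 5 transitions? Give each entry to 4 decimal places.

π = [0.1460, 0.3504, 0.2299, 0.2737]

t=0: π = [0.1250, 0.3750, 0.2500, 0.2500]
t=1: π = [0.1528, 0.3611, 0.2222, 0.2639]
t=2: π = [0.1435, 0.3549, 0.2284, 0.2731]
t=3: π = [0.1459, 0.3515, 0.2291, 0.2735]
t=4: π = [0.1458, 0.3507, 0.2298, 0.2738]
t=5: π = [0.1460, 0.3504, 0.2299, 0.2737]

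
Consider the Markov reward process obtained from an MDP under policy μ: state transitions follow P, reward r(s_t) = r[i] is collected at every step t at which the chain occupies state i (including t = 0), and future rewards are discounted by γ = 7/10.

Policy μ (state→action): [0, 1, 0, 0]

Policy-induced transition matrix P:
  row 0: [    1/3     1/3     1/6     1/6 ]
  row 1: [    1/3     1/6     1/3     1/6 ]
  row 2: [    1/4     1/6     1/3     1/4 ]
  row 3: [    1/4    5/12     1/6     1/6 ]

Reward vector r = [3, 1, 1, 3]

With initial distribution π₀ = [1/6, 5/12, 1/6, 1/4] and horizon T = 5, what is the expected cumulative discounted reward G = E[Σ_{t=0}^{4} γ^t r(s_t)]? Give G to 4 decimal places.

G = 5.3173

t=0: π = [0.1667, 0.4167, 0.1667, 0.2500], E[r] = 1.8333, γ^t·E[r] = 1.833333, running G = 1.833333
t=1: π = [0.2986, 0.2569, 0.2639, 0.1806], E[r] = 1.9583, γ^t·E[r] = 1.370833, running G = 3.204167
t=2: π = [0.2963, 0.2616, 0.2535, 0.1887], E[r] = 1.9699, γ^t·E[r] = 0.965255, running G = 4.169421
t=3: π = [0.2965, 0.2632, 0.2525, 0.1878], E[r] = 1.9686, γ^t·E[r] = 0.675215, running G = 4.844636
t=4: π = [0.2966, 0.2630, 0.2526, 0.1877], E[r] = 1.9687, γ^t·E[r] = 0.472685, running G = 5.317322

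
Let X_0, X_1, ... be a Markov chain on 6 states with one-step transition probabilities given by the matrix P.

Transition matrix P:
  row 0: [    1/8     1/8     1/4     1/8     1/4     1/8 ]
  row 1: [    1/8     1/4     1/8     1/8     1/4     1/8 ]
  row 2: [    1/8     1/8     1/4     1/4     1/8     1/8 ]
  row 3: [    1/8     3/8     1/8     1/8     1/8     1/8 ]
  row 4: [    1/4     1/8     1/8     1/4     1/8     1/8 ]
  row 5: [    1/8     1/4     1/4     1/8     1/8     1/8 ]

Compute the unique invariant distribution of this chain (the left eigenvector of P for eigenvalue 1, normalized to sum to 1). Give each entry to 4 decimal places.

π = [0.1462, 0.2090, 0.1816, 0.1689, 0.1694, 0.1250]

Balance equations π_j = Σ_i π_i·P[i][j]:
  π_0 = 1/8·π_0 + 1/8·π_1 + 1/8·π_2 + 1/8·π_3 + 1/4·π_4 + 1/8·π_5
  π_1 = 1/8·π_0 + 1/4·π_1 + 1/8·π_2 + 3/8·π_3 + 1/8·π_4 + 1/4·π_5
  π_2 = 1/4·π_0 + 1/8·π_1 + 1/4·π_2 + 1/8·π_3 + 1/8·π_4 + 1/4·π_5
  π_3 = 1/8·π_0 + 1/8·π_1 + 1/4·π_2 + 1/8·π_3 + 1/4·π_4 + 1/8·π_5
  π_4 = 1/4·π_0 + 1/4·π_1 + 1/8·π_2 + 1/8·π_3 + 1/8·π_4 + 1/8·π_5
  normalize: π_0 + π_1 + π_2 + π_3 + π_4 + π_5 = 1
Solving the linear system gives exactly π = [4791/32776, 6849/32776, 744/4097, 5535/32776, 694/4097, 1/8].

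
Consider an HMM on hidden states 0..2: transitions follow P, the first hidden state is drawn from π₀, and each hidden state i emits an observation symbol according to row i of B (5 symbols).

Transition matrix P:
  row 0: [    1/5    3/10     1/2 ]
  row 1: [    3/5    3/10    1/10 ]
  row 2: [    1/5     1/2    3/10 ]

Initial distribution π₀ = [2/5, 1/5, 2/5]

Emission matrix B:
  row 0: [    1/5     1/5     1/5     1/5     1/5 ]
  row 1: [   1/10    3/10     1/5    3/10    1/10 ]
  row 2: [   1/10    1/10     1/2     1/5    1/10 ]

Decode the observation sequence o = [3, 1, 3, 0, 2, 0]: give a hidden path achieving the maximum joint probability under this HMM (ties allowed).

path = [2, 1, 1, 0, 2, 1]

t=0: δ = [8.000e-02, 6.000e-02, 8.000e-02]  (obs o_0=3)
t=1: δ = [7.200e-03, 1.200e-02, 4.000e-03]  ψ = [1, 2, 0]  (obs o_1=1)
t=2: δ = [1.440e-03, 1.080e-03, 7.200e-04]  ψ = [1, 1, 0]  (obs o_2=3)
t=3: δ = [1.296e-04, 4.320e-05, 7.200e-05]  ψ = [1, 0, 0]  (obs o_3=0)
t=4: δ = [5.184e-06, 7.776e-06, 3.240e-05]  ψ = [0, 0, 0]  (obs o_4=2)
t=5: δ = [1.296e-06, 1.620e-06, 9.720e-07]  ψ = [2, 2, 2]  (obs o_5=0)
backtrack: best end state = 1; path = [2, 1, 1, 0, 2, 1]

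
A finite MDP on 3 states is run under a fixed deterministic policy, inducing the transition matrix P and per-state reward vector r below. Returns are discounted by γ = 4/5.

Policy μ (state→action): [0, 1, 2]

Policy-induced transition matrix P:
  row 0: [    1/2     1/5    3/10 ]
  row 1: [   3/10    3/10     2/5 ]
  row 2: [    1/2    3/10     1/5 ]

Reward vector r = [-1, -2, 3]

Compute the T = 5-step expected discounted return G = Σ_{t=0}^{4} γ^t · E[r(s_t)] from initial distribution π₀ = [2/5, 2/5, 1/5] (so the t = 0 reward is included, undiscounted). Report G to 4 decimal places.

t=0: π = [0.4000, 0.4000, 0.2000], E[r] = -0.6000, γ^t·E[r] = -0.600000, running G = -0.600000
t=1: π = [0.4200, 0.2600, 0.3200], E[r] = 0.0200, γ^t·E[r] = 0.016000, running G = -0.584000
t=2: π = [0.4480, 0.2580, 0.2940], E[r] = -0.0820, γ^t·E[r] = -0.052480, running G = -0.636480
t=3: π = [0.4484, 0.2552, 0.2964], E[r] = -0.0696, γ^t·E[r] = -0.035635, running G = -0.672115
t=4: π = [0.4490, 0.2552, 0.2959], E[r] = -0.0716, γ^t·E[r] = -0.029344, running G = -0.701459

G = -0.7015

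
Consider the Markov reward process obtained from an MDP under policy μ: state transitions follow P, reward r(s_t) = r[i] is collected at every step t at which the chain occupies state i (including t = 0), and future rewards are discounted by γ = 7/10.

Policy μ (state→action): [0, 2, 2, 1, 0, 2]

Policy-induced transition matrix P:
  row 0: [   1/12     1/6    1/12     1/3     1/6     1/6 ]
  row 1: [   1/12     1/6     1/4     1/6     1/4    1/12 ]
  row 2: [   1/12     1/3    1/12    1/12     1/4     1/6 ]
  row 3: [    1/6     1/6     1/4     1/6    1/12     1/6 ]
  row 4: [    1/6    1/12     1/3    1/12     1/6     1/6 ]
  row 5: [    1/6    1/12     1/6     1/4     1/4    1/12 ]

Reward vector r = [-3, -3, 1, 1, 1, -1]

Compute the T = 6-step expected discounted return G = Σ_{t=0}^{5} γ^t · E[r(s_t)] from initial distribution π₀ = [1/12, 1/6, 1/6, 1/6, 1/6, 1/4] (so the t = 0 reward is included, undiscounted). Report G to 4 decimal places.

t=0: π = [0.0833, 0.1667, 0.1667, 0.1667, 0.1667, 0.2500], E[r] = -0.5000, γ^t·E[r] = -0.500000, running G = -0.500000
t=1: π = [0.1319, 0.1597, 0.2014, 0.1736, 0.2014, 0.1319], E[r] = -0.4306, γ^t·E[r] = -0.301389, running G = -0.801389
t=2: π = [0.1256, 0.1725, 0.2002, 0.1661, 0.1933, 0.1424], E[r] = -0.4769, γ^t·E[r] = -0.233657, running G = -1.035046
t=3: π = [0.1251, 0.1721, 0.1999, 0.1667, 0.1957, 0.1404], E[r] = -0.4697, γ^t·E[r] = -0.161112, running G = -1.196158
t=4: π = [0.1252, 0.1720, 0.2004, 0.1663, 0.1955, 0.1406], E[r] = -0.4701, γ^t·E[r] = -0.112871, running G = -1.309029
t=5: π = [0.1252, 0.1721, 0.2003, 0.1663, 0.1956, 0.1406], E[r] = -0.4703, γ^t·E[r] = -0.079038, running G = -1.388068

G = -1.3881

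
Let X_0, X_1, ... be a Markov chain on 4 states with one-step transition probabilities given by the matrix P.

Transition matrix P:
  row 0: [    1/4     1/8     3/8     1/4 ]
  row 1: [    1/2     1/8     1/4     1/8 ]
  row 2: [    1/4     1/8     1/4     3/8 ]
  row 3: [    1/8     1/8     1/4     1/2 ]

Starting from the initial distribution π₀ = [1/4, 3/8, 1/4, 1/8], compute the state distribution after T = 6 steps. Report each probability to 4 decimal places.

π = [0.2364, 0.1250, 0.2796, 0.3591]

t=0: π = [0.2500, 0.3750, 0.2500, 0.1250]
t=1: π = [0.3281, 0.1250, 0.2813, 0.2656]
t=2: π = [0.2480, 0.1250, 0.2910, 0.3359]
t=3: π = [0.2393, 0.1250, 0.2810, 0.3547]
t=4: π = [0.2369, 0.1250, 0.2799, 0.3582]
t=5: π = [0.2365, 0.1250, 0.2796, 0.3589]
t=6: π = [0.2364, 0.1250, 0.2796, 0.3591]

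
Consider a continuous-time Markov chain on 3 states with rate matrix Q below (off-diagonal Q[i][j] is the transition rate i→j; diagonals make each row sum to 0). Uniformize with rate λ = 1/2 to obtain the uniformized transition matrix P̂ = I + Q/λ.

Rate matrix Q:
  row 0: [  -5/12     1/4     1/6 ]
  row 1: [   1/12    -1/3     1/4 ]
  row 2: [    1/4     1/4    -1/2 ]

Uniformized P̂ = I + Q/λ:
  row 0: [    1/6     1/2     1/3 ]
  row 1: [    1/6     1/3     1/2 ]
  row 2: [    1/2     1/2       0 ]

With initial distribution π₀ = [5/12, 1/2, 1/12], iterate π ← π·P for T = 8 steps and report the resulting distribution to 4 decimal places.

π = [0.2679, 0.4286, 0.3035]

t=0: π = [0.4167, 0.5000, 0.0833]
t=1: π = [0.1944, 0.4167, 0.3889]
t=2: π = [0.2963, 0.4306, 0.2731]
t=3: π = [0.2577, 0.4282, 0.3140]
t=4: π = [0.2713, 0.4286, 0.3000]
t=5: π = [0.2667, 0.4286, 0.3048]
t=6: π = [0.2683, 0.4286, 0.3032]
t=7: π = [0.2677, 0.4286, 0.3037]
t=8: π = [0.2679, 0.4286, 0.3035]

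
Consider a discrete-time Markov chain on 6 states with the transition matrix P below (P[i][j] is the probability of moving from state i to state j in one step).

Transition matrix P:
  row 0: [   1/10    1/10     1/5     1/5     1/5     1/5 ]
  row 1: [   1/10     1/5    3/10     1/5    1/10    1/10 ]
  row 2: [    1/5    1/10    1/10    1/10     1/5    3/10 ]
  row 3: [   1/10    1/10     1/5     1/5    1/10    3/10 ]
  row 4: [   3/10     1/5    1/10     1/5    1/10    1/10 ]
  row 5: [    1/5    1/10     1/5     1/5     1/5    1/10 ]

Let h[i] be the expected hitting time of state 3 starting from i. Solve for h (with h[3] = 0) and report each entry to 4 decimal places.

h = [5.4890, 5.5489, 5.9880, 0.0000, 5.4491, 5.4890]

First-step conditioning: h[3] = 0; for i ≠ 3, h[i] = 1 + Σ_k P[i][k]·h[k].
  h[0] = 1 + 1/10·h[0] + 1/10·h[1] + 1/5·h[2] + 1/5·h[4] + 1/5·h[5]
  h[1] = 1 + 1/10·h[0] + 1/5·h[1] + 3/10·h[2] + 1/10·h[4] + 1/10·h[5]
  h[2] = 1 + 1/5·h[0] + 1/10·h[1] + 1/10·h[2] + 1/5·h[4] + 3/10·h[5]
  h[4] = 1 + 3/10·h[0] + 1/5·h[1] + 1/10·h[2] + 1/10·h[4] + 1/10·h[5]
  h[5] = 1 + 1/5·h[0] + 1/10·h[1] + 1/5·h[2] + 1/5·h[4] + 1/10·h[5]
Solving the 5×5 linear system over states ≠ 3 gives exactly h = [2750/501, 2780/501, 1000/167, 0, 910/167, 2750/501] (h[3] = 0 is the target).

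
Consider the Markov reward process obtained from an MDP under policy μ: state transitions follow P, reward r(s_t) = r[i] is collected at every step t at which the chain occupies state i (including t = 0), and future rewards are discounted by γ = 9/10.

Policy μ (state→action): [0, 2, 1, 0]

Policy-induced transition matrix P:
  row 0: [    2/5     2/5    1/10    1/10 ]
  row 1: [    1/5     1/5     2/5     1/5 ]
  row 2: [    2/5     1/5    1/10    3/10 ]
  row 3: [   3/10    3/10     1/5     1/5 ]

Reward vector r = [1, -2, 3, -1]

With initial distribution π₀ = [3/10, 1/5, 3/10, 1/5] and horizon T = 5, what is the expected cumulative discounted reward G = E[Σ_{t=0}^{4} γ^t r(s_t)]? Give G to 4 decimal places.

G = 1.1032

t=0: π = [0.3000, 0.2000, 0.3000, 0.2000], E[r] = 0.6000, γ^t·E[r] = 0.600000, running G = 0.600000
t=1: π = [0.3400, 0.2800, 0.1800, 0.2000], E[r] = 0.1200, γ^t·E[r] = 0.108000, running G = 0.708000
t=2: π = [0.3240, 0.2880, 0.2040, 0.1840], E[r] = 0.1760, γ^t·E[r] = 0.142560, running G = 0.850560
t=3: π = [0.3240, 0.2832, 0.2048, 0.1880], E[r] = 0.1840, γ^t·E[r] = 0.134136, running G = 0.984696
t=4: π = [0.3246, 0.2836, 0.2038, 0.1881], E[r] = 0.1806, γ^t·E[r] = 0.118465, running G = 1.103161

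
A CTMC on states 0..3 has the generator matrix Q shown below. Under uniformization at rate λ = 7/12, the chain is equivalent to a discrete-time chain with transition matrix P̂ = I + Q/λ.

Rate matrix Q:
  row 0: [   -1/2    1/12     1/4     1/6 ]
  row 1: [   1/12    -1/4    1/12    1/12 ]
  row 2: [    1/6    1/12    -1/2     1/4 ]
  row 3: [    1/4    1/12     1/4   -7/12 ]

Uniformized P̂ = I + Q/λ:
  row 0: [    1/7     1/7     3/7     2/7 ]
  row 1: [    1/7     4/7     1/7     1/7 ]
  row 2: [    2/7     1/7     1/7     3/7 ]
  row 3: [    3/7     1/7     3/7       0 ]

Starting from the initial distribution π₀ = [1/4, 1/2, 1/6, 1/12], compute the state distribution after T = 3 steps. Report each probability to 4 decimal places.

t=0: π = [0.2500, 0.5000, 0.1667, 0.0833]
t=1: π = [0.1905, 0.3571, 0.2381, 0.2143]
t=2: π = [0.2381, 0.2959, 0.2585, 0.2075]
t=3: π = [0.2391, 0.2697, 0.2702, 0.2211]

π = [0.2391, 0.2697, 0.2702, 0.2211]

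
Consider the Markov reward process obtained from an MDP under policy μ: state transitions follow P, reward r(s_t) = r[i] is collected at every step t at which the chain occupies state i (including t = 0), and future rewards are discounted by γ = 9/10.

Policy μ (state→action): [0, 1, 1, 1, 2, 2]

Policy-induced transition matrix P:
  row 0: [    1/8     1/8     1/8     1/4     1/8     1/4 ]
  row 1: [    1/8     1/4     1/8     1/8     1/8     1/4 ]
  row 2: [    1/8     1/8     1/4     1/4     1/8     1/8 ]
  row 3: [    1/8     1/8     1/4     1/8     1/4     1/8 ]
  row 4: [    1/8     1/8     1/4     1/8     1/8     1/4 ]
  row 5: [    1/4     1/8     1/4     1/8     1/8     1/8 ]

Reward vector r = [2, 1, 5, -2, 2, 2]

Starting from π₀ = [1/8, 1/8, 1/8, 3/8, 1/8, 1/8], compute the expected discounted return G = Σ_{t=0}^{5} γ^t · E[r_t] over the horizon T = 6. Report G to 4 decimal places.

G = 7.5188

t=0: π = [0.1250, 0.1250, 0.1250, 0.3750, 0.1250, 0.1250], E[r] = 0.7500, γ^t·E[r] = 0.750000, running G = 0.750000
t=1: π = [0.1406, 0.1406, 0.2188, 0.1563, 0.1719, 0.1719], E[r] = 1.8906, γ^t·E[r] = 1.701563, running G = 2.451563
t=2: π = [0.1465, 0.1426, 0.2148, 0.1699, 0.1445, 0.1816], E[r] = 1.8223, γ^t·E[r] = 1.476035, running G = 3.927598
t=3: π = [0.1477, 0.1428, 0.2139, 0.1702, 0.1462, 0.1792], E[r] = 1.8181, γ^t·E[r] = 1.325406, running G = 5.253004
t=4: π = [0.1474, 0.1429, 0.2137, 0.1702, 0.1463, 0.1796], E[r] = 1.8174, γ^t·E[r] = 1.192405, running G = 6.445409
t=5: π = [0.1474, 0.1429, 0.2137, 0.1701, 0.1463, 0.1796], E[r] = 1.8178, γ^t·E[r] = 1.073367, running G = 7.518776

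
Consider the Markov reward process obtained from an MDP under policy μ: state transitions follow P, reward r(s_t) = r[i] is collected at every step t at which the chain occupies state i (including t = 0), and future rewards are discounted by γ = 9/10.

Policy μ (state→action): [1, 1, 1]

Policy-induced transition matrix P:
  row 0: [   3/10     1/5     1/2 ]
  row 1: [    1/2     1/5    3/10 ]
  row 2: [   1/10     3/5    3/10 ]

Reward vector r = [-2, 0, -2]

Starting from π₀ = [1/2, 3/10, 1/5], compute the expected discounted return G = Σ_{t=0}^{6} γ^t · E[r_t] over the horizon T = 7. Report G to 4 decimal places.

t=0: π = [0.5000, 0.3000, 0.2000], E[r] = -1.4000, γ^t·E[r] = -1.400000, running G = -1.400000
t=1: π = [0.3200, 0.2800, 0.4000], E[r] = -1.4400, γ^t·E[r] = -1.296000, running G = -2.696000
t=2: π = [0.2760, 0.3600, 0.3640], E[r] = -1.2800, γ^t·E[r] = -1.036800, running G = -3.732800
t=3: π = [0.2992, 0.3456, 0.3552], E[r] = -1.3088, γ^t·E[r] = -0.954115, running G = -4.686915
t=4: π = [0.2981, 0.3421, 0.3598], E[r] = -1.3158, γ^t·E[r] = -0.863323, running G = -5.550238
t=5: π = [0.2964, 0.3439, 0.3596], E[r] = -1.3121, γ^t·E[r] = -0.774798, running G = -6.325036
t=6: π = [0.2969, 0.3438, 0.3593], E[r] = -1.3123, γ^t·E[r] = -0.697414, running G = -7.022450

G = -7.0225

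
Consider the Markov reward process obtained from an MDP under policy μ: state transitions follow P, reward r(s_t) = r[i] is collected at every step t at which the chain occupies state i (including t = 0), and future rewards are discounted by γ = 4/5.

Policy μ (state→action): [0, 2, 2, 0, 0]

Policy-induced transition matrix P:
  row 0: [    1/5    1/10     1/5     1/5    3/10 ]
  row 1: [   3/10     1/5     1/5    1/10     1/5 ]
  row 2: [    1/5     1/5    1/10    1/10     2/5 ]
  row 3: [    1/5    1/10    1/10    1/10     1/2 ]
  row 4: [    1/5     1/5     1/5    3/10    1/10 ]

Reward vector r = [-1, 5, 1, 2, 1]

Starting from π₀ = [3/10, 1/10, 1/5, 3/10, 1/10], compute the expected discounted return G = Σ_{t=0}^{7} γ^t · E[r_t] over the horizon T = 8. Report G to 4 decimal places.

G = 5.4254

t=0: π = [0.3000, 0.1000, 0.2000, 0.3000, 0.1000], E[r] = 1.1000, γ^t·E[r] = 1.100000, running G = 1.100000
t=1: π = [0.2100, 0.1400, 0.1500, 0.1500, 0.3500], E[r] = 1.2900, γ^t·E[r] = 1.032000, running G = 2.132000
t=2: π = [0.2140, 0.1640, 0.1700, 0.1910, 0.2610], E[r] = 1.4190, γ^t·E[r] = 0.908160, running G = 3.040160
t=3: π = [0.2164, 0.1595, 0.1639, 0.1736, 0.2866], E[r] = 1.3788, γ^t·E[r] = 0.705946, running G = 3.746106
t=4: π = [0.2160, 0.1610, 0.1663, 0.1790, 0.2778], E[r] = 1.3911, γ^t·E[r] = 0.569778, running G = 4.315884
t=5: π = [0.2161, 0.1605, 0.1655, 0.1772, 0.2807], E[r] = 1.3870, γ^t·E[r] = 0.454492, running G = 4.770376
t=6: π = [0.2161, 0.1607, 0.1657, 0.1778, 0.2798], E[r] = 1.3884, γ^t·E[r] = 0.363948, running G = 5.134324
t=7: π = [0.2161, 0.1606, 0.1657, 0.1776, 0.2801], E[r] = 1.3879, γ^t·E[r] = 0.291064, running G = 5.425388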